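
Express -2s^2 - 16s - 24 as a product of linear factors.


Roots satisfy r1 + r2 = -b/a = -8 and r1*r2 = c/a = 12.
So r1 = -2, r2 = -6.
-2s^2 - 16s - 24 = -2(s - r1)(s - r2) = -2(s + 2)(s + 6)


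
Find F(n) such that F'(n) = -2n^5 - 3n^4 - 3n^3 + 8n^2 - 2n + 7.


Reverse power rule on each term:
  ∫ -2n^5 dn = -(1/3)n^6
  ∫ -3n^4 dn = -(3/5)n^5
  ∫ -3n^3 dn = -(3/4)n^4
  ∫ 8n^2 dn = (8/3)n^3
  ∫ -2n dn = -n^2
  ∫ 7 dn = 7n
F(n) = -(1/3)n^6 - (3/5)n^5 - (3/4)n^4 + (8/3)n^3 - n^2 + 7n + C


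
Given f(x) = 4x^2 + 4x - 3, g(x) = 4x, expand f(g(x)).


Substitute g(x) into f:
f(g(x)) = 4*(4x)^2 + 4*(4x) + (-3)
(4x)^2 = 16x^2
Expand and combine: 64x^2 + 16x - 3


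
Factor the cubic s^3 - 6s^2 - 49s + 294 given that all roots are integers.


Try integer roots (divisors of 294). s=-7: p(-7)=0.
Divide out (s + 7): quotient is s^2 - 13s + 42.
Factor the quadratic: (s - 6)(s - 7)
Result: (s + 7)(s - 6)(s - 7)


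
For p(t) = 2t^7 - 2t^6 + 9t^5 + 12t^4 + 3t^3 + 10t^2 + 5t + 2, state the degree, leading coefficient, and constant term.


Highest power of t is 7, with coefficient 2. Constant term is 2.
Degree = 7, leading coefficient = 2, constant term = 2


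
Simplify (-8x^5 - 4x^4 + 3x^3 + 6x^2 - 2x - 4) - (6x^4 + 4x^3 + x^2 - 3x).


Distribute the minus sign:
  (-8x^5 - 4x^4 + 3x^3 + 6x^2 - 2x - 4)
- (6x^4 + 4x^3 + x^2 - 3x)
Negate second polynomial: -6x^4 - 4x^3 - x^2 + 3x
Add: -8x^5 - 10x^4 - x^3 + 5x^2 + x - 4


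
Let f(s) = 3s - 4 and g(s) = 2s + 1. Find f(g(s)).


Substitute g(s) into f:
f(g(s)) = 3*(2s + 1) + (-4)
Expand and combine: 6s - 1


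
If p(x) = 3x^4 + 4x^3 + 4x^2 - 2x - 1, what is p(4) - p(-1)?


p(4) = 1079
p(-1) = 4
p(4) - p(-1) = 1079 - 4 = 1075


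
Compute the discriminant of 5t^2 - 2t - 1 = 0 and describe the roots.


D = b^2 - 4ac = (-2)^2 - 4(5)(-1) = 4 + 20 = 24
Since D > 0: two distinct irrational roots


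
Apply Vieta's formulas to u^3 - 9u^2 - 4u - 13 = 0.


Monic cubic u^3+bu^2+cu+d=0: sum=-b, pairwise sum=c, product=-d.
b=-9, c=-4, d=-13
r1+r2+r3 = 9
r1r2+r1r3+r2r3 = -4
r1r2r3 = 13


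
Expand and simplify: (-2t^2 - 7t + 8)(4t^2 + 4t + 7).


Distribute each term of the first polynomial:
  (-2t^2)(4t^2 + 4t + 7) = -8t^4 - 8t^3 - 14t^2
  (-7t)(4t^2 + 4t + 7) = -28t^3 - 28t^2 - 49t
  (8)(4t^2 + 4t + 7) = 32t^2 + 32t + 56
Sum: -8t^4 - 36t^3 - 10t^2 - 17t + 56


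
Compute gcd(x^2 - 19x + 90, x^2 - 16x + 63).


Factor each:
  x^2 - 19x + 90 = (x - 9)(x - 10)
  x^2 - 16x + 63 = (x - 9)(x - 7)
Common monic factor: x - 9


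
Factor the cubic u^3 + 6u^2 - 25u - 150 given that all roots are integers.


Try integer roots (divisors of -150). u=-6: p(-6)=0.
Divide out (u + 6): quotient is u^2 - 25.
Factor the quadratic: (u - 5)(u + 5)
Result: (u + 6)(u - 5)(u + 5)


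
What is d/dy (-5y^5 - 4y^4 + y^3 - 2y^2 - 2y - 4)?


Apply the power rule term by term:
  d/dy(-5y^5) = -25y^4
  d/dy(-4y^4) = -16y^3
  d/dy(y^3) = 3y^2
  d/dy(-2y^2) = -4y
  d/dy(-2y) = -2
  d/dy(-4) = 0
p'(y) = -25y^4 - 16y^3 + 3y^2 - 4y - 2


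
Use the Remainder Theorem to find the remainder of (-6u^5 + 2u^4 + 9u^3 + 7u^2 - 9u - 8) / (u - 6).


By the Remainder Theorem, the remainder equals p(6):
  -6*(6)^5 = -46656
  2*(6)^4 = 2592
  9*(6)^3 = 1944
  7*(6)^2 = 252
  -9*(6)^1 = -54
  constant: -8
Sum: -46656 + 2592 + 1944 + 252 - 54 - 8 = -41930


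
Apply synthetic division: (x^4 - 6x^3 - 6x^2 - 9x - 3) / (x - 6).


Synthetic division with c = 6. Coefficients: 1, -6, -6, -9, -3
Bring down 1.
  1 * 6 = 6; 6 - 6 = 0
  0 * 6 = 0; 0 - 6 = -6
  -6 * 6 = -36; -36 - 9 = -45
  -45 * 6 = -270; -270 - 3 = -273
Quotient: x^3 - 6x - 45, Remainder: -273


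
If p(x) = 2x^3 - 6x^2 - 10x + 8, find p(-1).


Using direct substitution:
  2 * (-1)^3 = -2
  -6 * (-1)^2 = -6
  -10 * (-1)^1 = 10
  constant: 8
Sum = -2 - 6 + 10 + 8 = 10


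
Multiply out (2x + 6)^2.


Expand (2x + 6)^2 by repeated multiplication:
= 4x^2 + 24x + 36


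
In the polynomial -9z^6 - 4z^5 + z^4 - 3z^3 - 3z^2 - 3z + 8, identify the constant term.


Read off the constant term: 8


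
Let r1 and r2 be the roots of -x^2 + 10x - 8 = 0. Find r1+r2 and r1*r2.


For ax^2+bx+c=0: sum = -b/a, product = c/a.
a=-1, b=10, c=-8
Sum = -(10)/-1 = 10
Product = (-8)/-1 = 8


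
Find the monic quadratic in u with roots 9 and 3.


p(u) = (u - 9)(u - 3)
Expand: u^2 - 12u + 27


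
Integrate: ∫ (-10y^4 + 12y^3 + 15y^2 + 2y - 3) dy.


Reverse power rule on each term:
  ∫ -10y^4 dy = -2y^5
  ∫ 12y^3 dy = 3y^4
  ∫ 15y^2 dy = 5y^3
  ∫ 2y dy = y^2
  ∫ -3 dy = -3y
F(y) = -2y^5 + 3y^4 + 5y^3 + y^2 - 3y + C


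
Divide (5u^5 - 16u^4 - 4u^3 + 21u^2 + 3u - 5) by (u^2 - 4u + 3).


(5u^5 - 16u^4 - 4u^3 + 21u^2 + 3u - 5) / (u^2 - 4u + 3)
Step 1: 5u^3 * (u^2 - 4u + 3) = 5u^5 - 20u^4 + 15u^3; subtract.
Step 2: 4u^2 * (u^2 - 4u + 3) = 4u^4 - 16u^3 + 12u^2; subtract.
Step 3: -3u * (u^2 - 4u + 3) = -3u^3 + 12u^2 - 9u; subtract.
Step 4: -3 * (u^2 - 4u + 3) = -3u^2 + 12u - 9; subtract.
Quotient: 5u^3 + 4u^2 - 3u - 3, Remainder: 4


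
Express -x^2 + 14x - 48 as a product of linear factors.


Roots satisfy r1 + r2 = -b/a = 14 and r1*r2 = c/a = 48.
So r1 = 6, r2 = 8.
-x^2 + 14x - 48 = -(x - r1)(x - r2) = -(x - 6)(x - 8)


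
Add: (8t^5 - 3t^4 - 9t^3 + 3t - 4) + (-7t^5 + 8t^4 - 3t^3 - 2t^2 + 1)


Align terms by degree and add:
  8t^5 - 3t^4 - 9t^3 + 3t - 4
  -7t^5 + 8t^4 - 3t^3 - 2t^2 + 1
= t^5 + 5t^4 - 12t^3 - 2t^2 + 3t - 3


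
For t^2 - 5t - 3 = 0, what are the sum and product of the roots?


For at^2+bt+c=0: sum = -b/a, product = c/a.
a=1, b=-5, c=-3
Sum = -(-5)/1 = 5
Product = (-3)/1 = -3


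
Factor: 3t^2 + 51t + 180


Roots satisfy r1 + r2 = -b/a = -17 and r1*r2 = c/a = 60.
So r1 = -5, r2 = -12.
3t^2 + 51t + 180 = 3(t - r1)(t - r2) = 3(t + 5)(t + 12)


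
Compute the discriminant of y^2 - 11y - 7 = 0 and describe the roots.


D = b^2 - 4ac = (-11)^2 - 4(1)(-7) = 121 + 28 = 149
Since D > 0: two distinct irrational roots


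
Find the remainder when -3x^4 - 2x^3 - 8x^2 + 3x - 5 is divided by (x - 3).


By the Remainder Theorem, the remainder equals p(3):
  -3*(3)^4 = -243
  -2*(3)^3 = -54
  -8*(3)^2 = -72
  3*(3)^1 = 9
  constant: -5
Sum: -243 - 54 - 72 + 9 - 5 = -365


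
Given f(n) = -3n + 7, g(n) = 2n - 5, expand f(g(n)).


Substitute g(n) into f:
f(g(n)) = -3*(2n - 5) + 7
Expand and combine: -6n + 22


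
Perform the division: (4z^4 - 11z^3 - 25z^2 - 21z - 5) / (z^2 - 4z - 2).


(4z^4 - 11z^3 - 25z^2 - 21z - 5) / (z^2 - 4z - 2)
Step 1: 4z^2 * (z^2 - 4z - 2) = 4z^4 - 16z^3 - 8z^2; subtract.
Step 2: 5z * (z^2 - 4z - 2) = 5z^3 - 20z^2 - 10z; subtract.
Step 3: 3 * (z^2 - 4z - 2) = 3z^2 - 12z - 6; subtract.
Quotient: 4z^2 + 5z + 3, Remainder: z + 1


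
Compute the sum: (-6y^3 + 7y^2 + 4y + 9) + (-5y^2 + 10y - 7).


Align terms by degree and add:
  -6y^3 + 7y^2 + 4y + 9
  -5y^2 + 10y - 7
= -6y^3 + 2y^2 + 14y + 2


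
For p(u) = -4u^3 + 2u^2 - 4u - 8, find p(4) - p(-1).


p(4) = -248
p(-1) = 2
p(4) - p(-1) = -248 - 2 = -250


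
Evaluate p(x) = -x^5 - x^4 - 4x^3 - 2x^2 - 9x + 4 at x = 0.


Using direct substitution:
  -1 * (0)^5 = 0
  -1 * (0)^4 = 0
  -4 * (0)^3 = 0
  -2 * (0)^2 = 0
  -9 * (0)^1 = 0
  constant: 4
Sum = 0 + 0 + 0 + 0 + 0 + 4 = 4


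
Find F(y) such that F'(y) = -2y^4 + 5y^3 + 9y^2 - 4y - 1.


Reverse power rule on each term:
  ∫ -2y^4 dy = -(2/5)y^5
  ∫ 5y^3 dy = (5/4)y^4
  ∫ 9y^2 dy = 3y^3
  ∫ -4y dy = -2y^2
  ∫ -1 dy = -y
F(y) = -(2/5)y^5 + (5/4)y^4 + 3y^3 - 2y^2 - y + C


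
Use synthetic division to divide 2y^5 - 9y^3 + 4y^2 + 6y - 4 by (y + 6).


Synthetic division with c = -6. Coefficients: 2, 0, -9, 4, 6, -4
Bring down 2.
  2 * -6 = -12; -12 + 0 = -12
  -12 * -6 = 72; 72 - 9 = 63
  63 * -6 = -378; -378 + 4 = -374
  -374 * -6 = 2244; 2244 + 6 = 2250
  2250 * -6 = -13500; -13500 - 4 = -13504
Quotient: 2y^4 - 12y^3 + 63y^2 - 374y + 2250, Remainder: -13504


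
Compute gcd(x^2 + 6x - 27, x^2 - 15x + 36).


Factor each:
  x^2 + 6x - 27 = (x - 3)(x + 9)
  x^2 - 15x + 36 = (x - 3)(x - 12)
Common monic factor: x - 3


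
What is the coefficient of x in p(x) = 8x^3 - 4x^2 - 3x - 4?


Read off the coefficient of x: -3


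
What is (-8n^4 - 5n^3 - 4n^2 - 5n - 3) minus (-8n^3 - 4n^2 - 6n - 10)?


Distribute the minus sign:
  (-8n^4 - 5n^3 - 4n^2 - 5n - 3)
- (-8n^3 - 4n^2 - 6n - 10)
Negate second polynomial: 8n^3 + 4n^2 + 6n + 10
Add: -8n^4 + 3n^3 + n + 7


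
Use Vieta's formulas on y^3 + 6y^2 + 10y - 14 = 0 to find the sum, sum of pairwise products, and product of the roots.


Monic cubic y^3+by^2+cy+d=0: sum=-b, pairwise sum=c, product=-d.
b=6, c=10, d=-14
r1+r2+r3 = -6
r1r2+r1r3+r2r3 = 10
r1r2r3 = 14


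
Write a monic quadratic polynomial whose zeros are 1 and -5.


p(y) = (y - 1)(y + 5)
Expand: y^2 + 4y - 5


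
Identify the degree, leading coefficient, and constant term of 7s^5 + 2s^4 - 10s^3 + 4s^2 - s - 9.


Highest power of s is 5, with coefficient 7. Constant term is -9.
Degree = 5, leading coefficient = 7, constant term = -9


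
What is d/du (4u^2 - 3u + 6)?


Apply the power rule term by term:
  d/du(4u^2) = 8u
  d/du(-3u) = -3
  d/du(6) = 0
p'(u) = 8u - 3


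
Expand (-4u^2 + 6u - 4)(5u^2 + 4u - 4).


Distribute each term of the first polynomial:
  (-4u^2)(5u^2 + 4u - 4) = -20u^4 - 16u^3 + 16u^2
  (6u)(5u^2 + 4u - 4) = 30u^3 + 24u^2 - 24u
  (-4)(5u^2 + 4u - 4) = -20u^2 - 16u + 16
Sum: -20u^4 + 14u^3 + 20u^2 - 40u + 16


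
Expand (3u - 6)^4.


Expand (3u - 6)^4 by repeated multiplication:
  (3u - 6)^2 = 9u^2 - 36u + 36
  (3u - 6)^3 = 27u^3 - 162u^2 + 324u - 216
= 81u^4 - 648u^3 + 1944u^2 - 2592u + 1296


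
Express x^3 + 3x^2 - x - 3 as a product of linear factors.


Try integer roots (divisors of -3). x=1: p(1)=0.
Divide out (x - 1): quotient is x^2 + 4x + 3.
Factor the quadratic: (x + 3)(x + 1)
Result: (x - 1)(x + 3)(x + 1)


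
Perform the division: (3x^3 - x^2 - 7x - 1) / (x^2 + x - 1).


(3x^3 - x^2 - 7x - 1) / (x^2 + x - 1)
Step 1: 3x * (x^2 + x - 1) = 3x^3 + 3x^2 - 3x; subtract.
Step 2: -4 * (x^2 + x - 1) = -4x^2 - 4x + 4; subtract.
Quotient: 3x - 4, Remainder: -5


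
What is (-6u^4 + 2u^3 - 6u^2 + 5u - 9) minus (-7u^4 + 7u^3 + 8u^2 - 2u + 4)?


Distribute the minus sign:
  (-6u^4 + 2u^3 - 6u^2 + 5u - 9)
- (-7u^4 + 7u^3 + 8u^2 - 2u + 4)
Negate second polynomial: 7u^4 - 7u^3 - 8u^2 + 2u - 4
Add: u^4 - 5u^3 - 14u^2 + 7u - 13


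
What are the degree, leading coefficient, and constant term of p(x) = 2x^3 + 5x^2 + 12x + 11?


Highest power of x is 3, with coefficient 2. Constant term is 11.
Degree = 3, leading coefficient = 2, constant term = 11


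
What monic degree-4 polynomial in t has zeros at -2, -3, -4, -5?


p(t) = (t + 2)(t + 3)(t + 4)(t + 5)
Expand: t^4 + 14t^3 + 71t^2 + 154t + 120


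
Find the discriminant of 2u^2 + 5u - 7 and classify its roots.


D = b^2 - 4ac = (5)^2 - 4(2)(-7) = 25 + 56 = 81
Since D > 0: two distinct rational roots


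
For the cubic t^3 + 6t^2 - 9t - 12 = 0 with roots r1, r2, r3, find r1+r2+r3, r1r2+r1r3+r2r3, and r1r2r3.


Monic cubic t^3+bt^2+ct+d=0: sum=-b, pairwise sum=c, product=-d.
b=6, c=-9, d=-12
r1+r2+r3 = -6
r1r2+r1r3+r2r3 = -9
r1r2r3 = 12


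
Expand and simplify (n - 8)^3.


Expand (n - 8)^3 by repeated multiplication:
  (n - 8)^2 = n^2 - 16n + 64
= n^3 - 24n^2 + 192n - 512


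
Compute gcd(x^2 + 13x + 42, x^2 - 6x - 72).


Factor each:
  x^2 + 13x + 42 = (x + 6)(x + 7)
  x^2 - 6x - 72 = (x + 6)(x - 12)
Common monic factor: x + 6


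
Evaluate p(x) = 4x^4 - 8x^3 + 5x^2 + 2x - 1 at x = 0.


Using direct substitution:
  4 * (0)^4 = 0
  -8 * (0)^3 = 0
  5 * (0)^2 = 0
  2 * (0)^1 = 0
  constant: -1
Sum = 0 + 0 + 0 + 0 - 1 = -1


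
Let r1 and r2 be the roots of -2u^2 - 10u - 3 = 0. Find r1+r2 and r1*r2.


For au^2+bu+c=0: sum = -b/a, product = c/a.
a=-2, b=-10, c=-3
Sum = -(-10)/-2 = -5
Product = (-3)/-2 = 3/2


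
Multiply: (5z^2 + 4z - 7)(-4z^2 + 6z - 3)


Distribute each term of the first polynomial:
  (5z^2)(-4z^2 + 6z - 3) = -20z^4 + 30z^3 - 15z^2
  (4z)(-4z^2 + 6z - 3) = -16z^3 + 24z^2 - 12z
  (-7)(-4z^2 + 6z - 3) = 28z^2 - 42z + 21
Sum: -20z^4 + 14z^3 + 37z^2 - 54z + 21


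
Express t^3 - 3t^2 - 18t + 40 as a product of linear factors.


Try integer roots (divisors of 40). t=5: p(5)=0.
Divide out (t - 5): quotient is t^2 + 2t - 8.
Factor the quadratic: (t - 2)(t + 4)
Result: (t - 5)(t - 2)(t + 4)


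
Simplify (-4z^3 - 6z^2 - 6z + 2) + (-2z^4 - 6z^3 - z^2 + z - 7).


Align terms by degree and add:
  -4z^3 - 6z^2 - 6z + 2
  -2z^4 - 6z^3 - z^2 + z - 7
= -2z^4 - 10z^3 - 7z^2 - 5z - 5


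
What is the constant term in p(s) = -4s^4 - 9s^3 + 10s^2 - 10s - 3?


Read off the constant term: -3


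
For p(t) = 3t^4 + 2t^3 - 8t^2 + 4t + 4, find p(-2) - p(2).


p(-2) = -4
p(2) = 44
p(-2) - p(2) = -4 - 44 = -48


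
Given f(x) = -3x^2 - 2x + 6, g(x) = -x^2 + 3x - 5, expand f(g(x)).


Substitute g(x) into f:
f(g(x)) = -3*(-x^2 + 3x - 5)^2 + (-2)*(-x^2 + 3x - 5) + 6
(-x^2 + 3x - 5)^2 = x^4 - 6x^3 + 19x^2 - 30x + 25
Expand and combine: -3x^4 + 18x^3 - 55x^2 + 84x - 59


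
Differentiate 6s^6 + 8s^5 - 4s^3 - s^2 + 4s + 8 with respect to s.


Apply the power rule term by term:
  d/ds(6s^6) = 36s^5
  d/ds(8s^5) = 40s^4
  d/ds(-4s^3) = -12s^2
  d/ds(-s^2) = -2s
  d/ds(4s) = 4
  d/ds(8) = 0
p'(s) = 36s^5 + 40s^4 - 12s^2 - 2s + 4


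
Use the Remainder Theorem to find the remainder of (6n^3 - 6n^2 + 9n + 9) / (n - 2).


By the Remainder Theorem, the remainder equals p(2):
  6*(2)^3 = 48
  -6*(2)^2 = -24
  9*(2)^1 = 18
  constant: 9
Sum: 48 - 24 + 18 + 9 = 51


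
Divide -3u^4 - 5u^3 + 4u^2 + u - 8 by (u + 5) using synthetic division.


Synthetic division with c = -5. Coefficients: -3, -5, 4, 1, -8
Bring down -3.
  -3 * -5 = 15; 15 - 5 = 10
  10 * -5 = -50; -50 + 4 = -46
  -46 * -5 = 230; 230 + 1 = 231
  231 * -5 = -1155; -1155 - 8 = -1163
Quotient: -3u^3 + 10u^2 - 46u + 231, Remainder: -1163


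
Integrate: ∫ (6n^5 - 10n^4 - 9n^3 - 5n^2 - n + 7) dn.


Reverse power rule on each term:
  ∫ 6n^5 dn = n^6
  ∫ -10n^4 dn = -2n^5
  ∫ -9n^3 dn = -(9/4)n^4
  ∫ -5n^2 dn = -(5/3)n^3
  ∫ -n dn = -(1/2)n^2
  ∫ 7 dn = 7n
F(n) = n^6 - 2n^5 - (9/4)n^4 - (5/3)n^3 - (1/2)n^2 + 7n + C


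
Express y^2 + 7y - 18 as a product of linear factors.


Roots satisfy r1 + r2 = -b/a = -7 and r1*r2 = c/a = -18.
So r1 = -9, r2 = 2.
y^2 + 7y - 18 = (y - r1)(y - r2) = (y + 9)(y - 2)


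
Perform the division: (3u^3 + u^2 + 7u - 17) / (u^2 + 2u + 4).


(3u^3 + u^2 + 7u - 17) / (u^2 + 2u + 4)
Step 1: 3u * (u^2 + 2u + 4) = 3u^3 + 6u^2 + 12u; subtract.
Step 2: -5 * (u^2 + 2u + 4) = -5u^2 - 10u - 20; subtract.
Quotient: 3u - 5, Remainder: 5u + 3


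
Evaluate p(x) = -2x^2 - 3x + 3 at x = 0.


Using direct substitution:
  -2 * (0)^2 = 0
  -3 * (0)^1 = 0
  constant: 3
Sum = 0 + 0 + 3 = 3


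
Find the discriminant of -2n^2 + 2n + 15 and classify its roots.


D = b^2 - 4ac = (2)^2 - 4(-2)(15) = 4 + 120 = 124
Since D > 0: two distinct irrational roots


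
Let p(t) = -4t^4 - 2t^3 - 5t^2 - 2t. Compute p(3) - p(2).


p(3) = -429
p(2) = -104
p(3) - p(2) = -429 + 104 = -325


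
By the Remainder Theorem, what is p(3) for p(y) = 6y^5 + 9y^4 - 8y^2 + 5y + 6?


By the Remainder Theorem, the remainder equals p(3):
  6*(3)^5 = 1458
  9*(3)^4 = 729
  0*(3)^3 = 0
  -8*(3)^2 = -72
  5*(3)^1 = 15
  constant: 6
Sum: 1458 + 729 + 0 - 72 + 15 + 6 = 2136


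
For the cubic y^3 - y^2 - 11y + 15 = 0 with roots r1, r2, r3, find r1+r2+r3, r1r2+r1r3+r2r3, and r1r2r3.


Monic cubic y^3+by^2+cy+d=0: sum=-b, pairwise sum=c, product=-d.
b=-1, c=-11, d=15
r1+r2+r3 = 1
r1r2+r1r3+r2r3 = -11
r1r2r3 = -15


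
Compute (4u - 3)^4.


Expand (4u - 3)^4 by repeated multiplication:
  (4u - 3)^2 = 16u^2 - 24u + 9
  (4u - 3)^3 = 64u^3 - 144u^2 + 108u - 27
= 256u^4 - 768u^3 + 864u^2 - 432u + 81


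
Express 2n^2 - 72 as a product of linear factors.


Roots satisfy r1 + r2 = -b/a = 0 and r1*r2 = c/a = -36.
So r1 = 6, r2 = -6.
2n^2 - 72 = 2(n - r1)(n - r2) = 2(n - 6)(n + 6)


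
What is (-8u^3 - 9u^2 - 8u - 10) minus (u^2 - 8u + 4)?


Distribute the minus sign:
  (-8u^3 - 9u^2 - 8u - 10)
- (u^2 - 8u + 4)
Negate second polynomial: -u^2 + 8u - 4
Add: -8u^3 - 10u^2 - 14


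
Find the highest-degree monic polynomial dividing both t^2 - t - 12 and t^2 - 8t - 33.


Factor each:
  t^2 - t - 12 = (t + 3)(t - 4)
  t^2 - 8t - 33 = (t + 3)(t - 11)
Common monic factor: t + 3


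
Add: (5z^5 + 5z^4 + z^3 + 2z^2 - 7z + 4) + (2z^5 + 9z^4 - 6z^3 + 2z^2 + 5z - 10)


Align terms by degree and add:
  5z^5 + 5z^4 + z^3 + 2z^2 - 7z + 4
+ 2z^5 + 9z^4 - 6z^3 + 2z^2 + 5z - 10
= 7z^5 + 14z^4 - 5z^3 + 4z^2 - 2z - 6


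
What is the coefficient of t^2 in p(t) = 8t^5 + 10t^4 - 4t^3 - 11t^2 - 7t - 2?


Read off the coefficient of t^2: -11


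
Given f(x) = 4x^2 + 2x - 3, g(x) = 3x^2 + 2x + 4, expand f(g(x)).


Substitute g(x) into f:
f(g(x)) = 4*(3x^2 + 2x + 4)^2 + 2*(3x^2 + 2x + 4) + (-3)
(3x^2 + 2x + 4)^2 = 9x^4 + 12x^3 + 28x^2 + 16x + 16
Expand and combine: 36x^4 + 48x^3 + 118x^2 + 68x + 69


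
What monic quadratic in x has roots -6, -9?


p(x) = (x + 6)(x + 9)
Expand: x^2 + 15x + 54


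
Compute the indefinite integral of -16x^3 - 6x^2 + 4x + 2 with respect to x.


Reverse power rule on each term:
  ∫ -16x^3 dx = -4x^4
  ∫ -6x^2 dx = -2x^3
  ∫ 4x dx = 2x^2
  ∫ 2 dx = 2x
F(x) = -4x^4 - 2x^3 + 2x^2 + 2x + C


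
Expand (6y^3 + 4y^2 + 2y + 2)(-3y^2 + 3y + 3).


Distribute each term of the first polynomial:
  (6y^3)(-3y^2 + 3y + 3) = -18y^5 + 18y^4 + 18y^3
  (4y^2)(-3y^2 + 3y + 3) = -12y^4 + 12y^3 + 12y^2
  (2y)(-3y^2 + 3y + 3) = -6y^3 + 6y^2 + 6y
  (2)(-3y^2 + 3y + 3) = -6y^2 + 6y + 6
Sum: -18y^5 + 6y^4 + 24y^3 + 12y^2 + 12y + 6


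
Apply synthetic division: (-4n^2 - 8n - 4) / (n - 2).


Synthetic division with c = 2. Coefficients: -4, -8, -4
Bring down -4.
  -4 * 2 = -8; -8 - 8 = -16
  -16 * 2 = -32; -32 - 4 = -36
Quotient: -4n - 16, Remainder: -36


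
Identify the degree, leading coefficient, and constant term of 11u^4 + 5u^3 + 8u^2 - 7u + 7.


Highest power of u is 4, with coefficient 11. Constant term is 7.
Degree = 4, leading coefficient = 11, constant term = 7


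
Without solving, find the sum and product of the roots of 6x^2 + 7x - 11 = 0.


For ax^2+bx+c=0: sum = -b/a, product = c/a.
a=6, b=7, c=-11
Sum = -(7)/6 = -7/6
Product = (-11)/6 = -11/6


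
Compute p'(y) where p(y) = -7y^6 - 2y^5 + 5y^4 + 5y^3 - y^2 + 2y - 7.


Apply the power rule term by term:
  d/dy(-7y^6) = -42y^5
  d/dy(-2y^5) = -10y^4
  d/dy(5y^4) = 20y^3
  d/dy(5y^3) = 15y^2
  d/dy(-y^2) = -2y
  d/dy(2y) = 2
  d/dy(-7) = 0
p'(y) = -42y^5 - 10y^4 + 20y^3 + 15y^2 - 2y + 2


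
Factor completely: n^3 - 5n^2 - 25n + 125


Try integer roots (divisors of 125). n=5: p(5)=0.
Divide out (n - 5): quotient is n^2 - 25.
Factor the quadratic: (n - 5)(n + 5)
Result: (n - 5)(n - 5)(n + 5)


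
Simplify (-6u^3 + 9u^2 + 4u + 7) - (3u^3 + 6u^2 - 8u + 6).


Distribute the minus sign:
  (-6u^3 + 9u^2 + 4u + 7)
- (3u^3 + 6u^2 - 8u + 6)
Negate second polynomial: -3u^3 - 6u^2 + 8u - 6
Add: -9u^3 + 3u^2 + 12u + 1


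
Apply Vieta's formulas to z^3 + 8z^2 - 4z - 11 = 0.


Monic cubic z^3+bz^2+cz+d=0: sum=-b, pairwise sum=c, product=-d.
b=8, c=-4, d=-11
r1+r2+r3 = -8
r1r2+r1r3+r2r3 = -4
r1r2r3 = 11


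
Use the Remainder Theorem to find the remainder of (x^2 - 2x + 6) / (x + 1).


By the Remainder Theorem, the remainder equals p(-1):
  1*(-1)^2 = 1
  -2*(-1)^1 = 2
  constant: 6
Sum: 1 + 2 + 6 = 9


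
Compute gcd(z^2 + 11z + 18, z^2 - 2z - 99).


Factor each:
  z^2 + 11z + 18 = (z + 9)(z + 2)
  z^2 - 2z - 99 = (z + 9)(z - 11)
Common monic factor: z + 9


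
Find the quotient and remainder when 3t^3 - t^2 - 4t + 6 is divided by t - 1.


(3t^3 - t^2 - 4t + 6) / (t - 1)
Step 1: 3t^2 * (t - 1) = 3t^3 - 3t^2; subtract.
Step 2: 2t * (t - 1) = 2t^2 - 2t; subtract.
Step 3: -2 * (t - 1) = -2t + 2; subtract.
Quotient: 3t^2 + 2t - 2, Remainder: 4


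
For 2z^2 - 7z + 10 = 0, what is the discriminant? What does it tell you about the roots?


D = b^2 - 4ac = (-7)^2 - 4(2)(10) = 49 - 80 = -31
Since D < 0: two complex conjugate roots (no real roots)


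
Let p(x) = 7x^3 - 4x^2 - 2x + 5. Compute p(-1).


Using direct substitution:
  7 * (-1)^3 = -7
  -4 * (-1)^2 = -4
  -2 * (-1)^1 = 2
  constant: 5
Sum = -7 - 4 + 2 + 5 = -4


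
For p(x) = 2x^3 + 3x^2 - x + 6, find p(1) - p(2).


p(1) = 10
p(2) = 32
p(1) - p(2) = 10 - 32 = -22


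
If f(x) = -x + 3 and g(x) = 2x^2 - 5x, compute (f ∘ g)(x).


Substitute g(x) into f:
f(g(x)) = -1*(2x^2 - 5x) + 3
Expand and combine: -2x^2 + 5x + 3


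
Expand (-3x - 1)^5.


Expand (-3x - 1)^5 by repeated multiplication:
  (-3x - 1)^2 = 9x^2 + 6x + 1
  (-3x - 1)^3 = -27x^3 - 27x^2 - 9x - 1
  (-3x - 1)^4 = 81x^4 + 108x^3 + 54x^2 + 12x + 1
= -243x^5 - 405x^4 - 270x^3 - 90x^2 - 15x - 1


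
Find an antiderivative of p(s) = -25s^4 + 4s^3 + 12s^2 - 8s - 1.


Reverse power rule on each term:
  ∫ -25s^4 ds = -5s^5
  ∫ 4s^3 ds = s^4
  ∫ 12s^2 ds = 4s^3
  ∫ -8s ds = -4s^2
  ∫ -1 ds = -s
F(s) = -5s^5 + s^4 + 4s^3 - 4s^2 - s + C


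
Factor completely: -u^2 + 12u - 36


Roots satisfy r1 + r2 = -b/a = 12 and r1*r2 = c/a = 36.
So r1 = 6, r2 = 6.
-u^2 + 12u - 36 = -(u - r1)(u - r2) = -(u - 6)(u - 6)


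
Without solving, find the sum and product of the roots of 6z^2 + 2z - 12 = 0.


For az^2+bz+c=0: sum = -b/a, product = c/a.
a=6, b=2, c=-12
Sum = -(2)/6 = -1/3
Product = (-12)/6 = -2


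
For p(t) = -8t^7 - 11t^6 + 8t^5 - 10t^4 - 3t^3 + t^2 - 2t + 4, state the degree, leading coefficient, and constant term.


Highest power of t is 7, with coefficient -8. Constant term is 4.
Degree = 7, leading coefficient = -8, constant term = 4


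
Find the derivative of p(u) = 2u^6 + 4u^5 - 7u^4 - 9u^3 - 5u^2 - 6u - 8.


Apply the power rule term by term:
  d/du(2u^6) = 12u^5
  d/du(4u^5) = 20u^4
  d/du(-7u^4) = -28u^3
  d/du(-9u^3) = -27u^2
  d/du(-5u^2) = -10u
  d/du(-6u) = -6
  d/du(-8) = 0
p'(u) = 12u^5 + 20u^4 - 28u^3 - 27u^2 - 10u - 6


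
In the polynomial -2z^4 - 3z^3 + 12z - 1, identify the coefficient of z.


Read off the coefficient of z: 12


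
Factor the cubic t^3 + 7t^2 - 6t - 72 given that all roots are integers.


Try integer roots (divisors of -72). t=-4: p(-4)=0.
Divide out (t + 4): quotient is t^2 + 3t - 18.
Factor the quadratic: (t + 6)(t - 3)
Result: (t + 4)(t + 6)(t - 3)


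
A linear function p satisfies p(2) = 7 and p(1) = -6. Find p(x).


p(x) = mx + b. Using p(2)=7, p(1)=-6:
m = (7 + 6)/(2 - 1) = 13/1 = 13
b = 7 - m*(2) = 7 - 26 = -19
p(x) = 13x - 19


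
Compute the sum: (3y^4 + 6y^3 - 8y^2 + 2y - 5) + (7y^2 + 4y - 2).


Align terms by degree and add:
  3y^4 + 6y^3 - 8y^2 + 2y - 5
+ 7y^2 + 4y - 2
= 3y^4 + 6y^3 - y^2 + 6y - 7


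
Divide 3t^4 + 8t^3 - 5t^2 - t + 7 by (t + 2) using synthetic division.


Synthetic division with c = -2. Coefficients: 3, 8, -5, -1, 7
Bring down 3.
  3 * -2 = -6; -6 + 8 = 2
  2 * -2 = -4; -4 - 5 = -9
  -9 * -2 = 18; 18 - 1 = 17
  17 * -2 = -34; -34 + 7 = -27
Quotient: 3t^3 + 2t^2 - 9t + 17, Remainder: -27


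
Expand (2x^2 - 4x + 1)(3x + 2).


Distribute each term of the first polynomial:
  (2x^2)(3x + 2) = 6x^3 + 4x^2
  (-4x)(3x + 2) = -12x^2 - 8x
  (1)(3x + 2) = 3x + 2
Sum: 6x^3 - 8x^2 - 5x + 2


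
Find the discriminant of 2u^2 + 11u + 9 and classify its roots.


D = b^2 - 4ac = (11)^2 - 4(2)(9) = 121 - 72 = 49
Since D > 0: two distinct rational roots


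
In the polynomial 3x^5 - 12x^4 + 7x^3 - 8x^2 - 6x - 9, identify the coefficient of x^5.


Read off the coefficient of x^5: 3


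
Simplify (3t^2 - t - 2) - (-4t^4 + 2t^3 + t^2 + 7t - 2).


Distribute the minus sign:
  (3t^2 - t - 2)
- (-4t^4 + 2t^3 + t^2 + 7t - 2)
Negate second polynomial: 4t^4 - 2t^3 - t^2 - 7t + 2
Add: 4t^4 - 2t^3 + 2t^2 - 8t


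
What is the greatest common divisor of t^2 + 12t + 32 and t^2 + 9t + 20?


Factor each:
  t^2 + 12t + 32 = (t + 4)(t + 8)
  t^2 + 9t + 20 = (t + 4)(t + 5)
Common monic factor: t + 4


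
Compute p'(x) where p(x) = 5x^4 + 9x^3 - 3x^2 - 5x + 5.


Apply the power rule term by term:
  d/dx(5x^4) = 20x^3
  d/dx(9x^3) = 27x^2
  d/dx(-3x^2) = -6x
  d/dx(-5x) = -5
  d/dx(5) = 0
p'(x) = 20x^3 + 27x^2 - 6x - 5


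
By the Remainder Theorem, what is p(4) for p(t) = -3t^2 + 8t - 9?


By the Remainder Theorem, the remainder equals p(4):
  -3*(4)^2 = -48
  8*(4)^1 = 32
  constant: -9
Sum: -48 + 32 - 9 = -25


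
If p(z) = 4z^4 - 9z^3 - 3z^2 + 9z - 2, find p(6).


Using direct substitution:
  4 * (6)^4 = 5184
  -9 * (6)^3 = -1944
  -3 * (6)^2 = -108
  9 * (6)^1 = 54
  constant: -2
Sum = 5184 - 1944 - 108 + 54 - 2 = 3184


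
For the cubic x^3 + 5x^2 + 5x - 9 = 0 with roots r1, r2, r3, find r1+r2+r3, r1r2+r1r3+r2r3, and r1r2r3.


Monic cubic x^3+bx^2+cx+d=0: sum=-b, pairwise sum=c, product=-d.
b=5, c=5, d=-9
r1+r2+r3 = -5
r1r2+r1r3+r2r3 = 5
r1r2r3 = 9


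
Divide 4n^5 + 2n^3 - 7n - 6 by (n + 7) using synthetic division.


Synthetic division with c = -7. Coefficients: 4, 0, 2, 0, -7, -6
Bring down 4.
  4 * -7 = -28; -28 + 0 = -28
  -28 * -7 = 196; 196 + 2 = 198
  198 * -7 = -1386; -1386 + 0 = -1386
  -1386 * -7 = 9702; 9702 - 7 = 9695
  9695 * -7 = -67865; -67865 - 6 = -67871
Quotient: 4n^4 - 28n^3 + 198n^2 - 1386n + 9695, Remainder: -67871


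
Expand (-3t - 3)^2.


Expand (-3t - 3)^2 by repeated multiplication:
= 9t^2 + 18t + 9


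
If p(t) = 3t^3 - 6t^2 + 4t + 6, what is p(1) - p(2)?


p(1) = 7
p(2) = 14
p(1) - p(2) = 7 - 14 = -7


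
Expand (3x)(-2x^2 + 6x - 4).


Distribute each term of the first polynomial:
  (3x)(-2x^2 + 6x - 4) = -6x^3 + 18x^2 - 12x
Sum: -6x^3 + 18x^2 - 12x


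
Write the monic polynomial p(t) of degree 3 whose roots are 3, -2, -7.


p(t) = (t - 3)(t + 2)(t + 7)
Expand: t^3 + 6t^2 - 13t - 42


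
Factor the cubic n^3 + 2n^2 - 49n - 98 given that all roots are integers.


Try integer roots (divisors of -98). n=-7: p(-7)=0.
Divide out (n + 7): quotient is n^2 - 5n - 14.
Factor the quadratic: (n + 2)(n - 7)
Result: (n + 7)(n + 2)(n - 7)


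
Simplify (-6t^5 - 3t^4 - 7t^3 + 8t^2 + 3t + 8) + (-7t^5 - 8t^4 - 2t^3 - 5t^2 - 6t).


Align terms by degree and add:
  -6t^5 - 3t^4 - 7t^3 + 8t^2 + 3t + 8
  -7t^5 - 8t^4 - 2t^3 - 5t^2 - 6t
= -13t^5 - 11t^4 - 9t^3 + 3t^2 - 3t + 8


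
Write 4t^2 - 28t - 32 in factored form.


Roots satisfy r1 + r2 = -b/a = 7 and r1*r2 = c/a = -8.
So r1 = -1, r2 = 8.
4t^2 - 28t - 32 = 4(t - r1)(t - r2) = 4(t + 1)(t - 8)


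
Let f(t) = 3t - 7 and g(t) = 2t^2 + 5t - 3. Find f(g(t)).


Substitute g(t) into f:
f(g(t)) = 3*(2t^2 + 5t - 3) + (-7)
Expand and combine: 6t^2 + 15t - 16


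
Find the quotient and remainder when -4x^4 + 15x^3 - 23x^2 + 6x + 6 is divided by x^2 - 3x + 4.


(-4x^4 + 15x^3 - 23x^2 + 6x + 6) / (x^2 - 3x + 4)
Step 1: -4x^2 * (x^2 - 3x + 4) = -4x^4 + 12x^3 - 16x^2; subtract.
Step 2: 3x * (x^2 - 3x + 4) = 3x^3 - 9x^2 + 12x; subtract.
Step 3: 2 * (x^2 - 3x + 4) = 2x^2 - 6x + 8; subtract.
Quotient: -4x^2 + 3x + 2, Remainder: -2


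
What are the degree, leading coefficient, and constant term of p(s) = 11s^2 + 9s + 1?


Highest power of s is 2, with coefficient 11. Constant term is 1.
Degree = 2, leading coefficient = 11, constant term = 1


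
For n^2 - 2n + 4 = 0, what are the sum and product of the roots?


For an^2+bn+c=0: sum = -b/a, product = c/a.
a=1, b=-2, c=4
Sum = -(-2)/1 = 2
Product = (4)/1 = 4


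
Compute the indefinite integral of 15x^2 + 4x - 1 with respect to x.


Reverse power rule on each term:
  ∫ 15x^2 dx = 5x^3
  ∫ 4x dx = 2x^2
  ∫ -1 dx = -x
F(x) = 5x^3 + 2x^2 - x + C


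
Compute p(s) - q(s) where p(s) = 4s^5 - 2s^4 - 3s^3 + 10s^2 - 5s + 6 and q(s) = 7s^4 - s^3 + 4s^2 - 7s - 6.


Distribute the minus sign:
  (4s^5 - 2s^4 - 3s^3 + 10s^2 - 5s + 6)
- (7s^4 - s^3 + 4s^2 - 7s - 6)
Negate second polynomial: -7s^4 + s^3 - 4s^2 + 7s + 6
Add: 4s^5 - 9s^4 - 2s^3 + 6s^2 + 2s + 12


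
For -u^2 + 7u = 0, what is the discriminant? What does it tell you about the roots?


D = b^2 - 4ac = (7)^2 - 4(-1)(0) = 49 = 49
Since D > 0: two distinct rational roots


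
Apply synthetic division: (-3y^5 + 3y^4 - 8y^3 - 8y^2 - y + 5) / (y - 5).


Synthetic division with c = 5. Coefficients: -3, 3, -8, -8, -1, 5
Bring down -3.
  -3 * 5 = -15; -15 + 3 = -12
  -12 * 5 = -60; -60 - 8 = -68
  -68 * 5 = -340; -340 - 8 = -348
  -348 * 5 = -1740; -1740 - 1 = -1741
  -1741 * 5 = -8705; -8705 + 5 = -8700
Quotient: -3y^4 - 12y^3 - 68y^2 - 348y - 1741, Remainder: -8700


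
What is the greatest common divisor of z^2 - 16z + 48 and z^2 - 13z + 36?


Factor each:
  z^2 - 16z + 48 = (z - 4)(z - 12)
  z^2 - 13z + 36 = (z - 4)(z - 9)
Common monic factor: z - 4


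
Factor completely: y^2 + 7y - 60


Roots satisfy r1 + r2 = -b/a = -7 and r1*r2 = c/a = -60.
So r1 = -12, r2 = 5.
y^2 + 7y - 60 = (y - r1)(y - r2) = (y + 12)(y - 5)


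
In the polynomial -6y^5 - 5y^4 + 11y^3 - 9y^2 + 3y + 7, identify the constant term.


Read off the constant term: 7


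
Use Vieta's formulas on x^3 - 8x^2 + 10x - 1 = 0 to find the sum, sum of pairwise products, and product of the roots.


Monic cubic x^3+bx^2+cx+d=0: sum=-b, pairwise sum=c, product=-d.
b=-8, c=10, d=-1
r1+r2+r3 = 8
r1r2+r1r3+r2r3 = 10
r1r2r3 = 1


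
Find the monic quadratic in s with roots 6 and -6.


p(s) = (s - 6)(s + 6)
Expand: s^2 - 36


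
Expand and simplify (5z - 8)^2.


Expand (5z - 8)^2 by repeated multiplication:
= 25z^2 - 80z + 64


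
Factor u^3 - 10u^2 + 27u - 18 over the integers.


Try integer roots (divisors of -18). u=6: p(6)=0.
Divide out (u - 6): quotient is u^2 - 4u + 3.
Factor the quadratic: (u - 3)(u - 1)
Result: (u - 6)(u - 3)(u - 1)


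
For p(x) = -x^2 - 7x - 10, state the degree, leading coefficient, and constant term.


Highest power of x is 2, with coefficient -1. Constant term is -10.
Degree = 2, leading coefficient = -1, constant term = -10


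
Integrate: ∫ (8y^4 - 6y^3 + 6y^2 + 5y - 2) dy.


Reverse power rule on each term:
  ∫ 8y^4 dy = (8/5)y^5
  ∫ -6y^3 dy = -(3/2)y^4
  ∫ 6y^2 dy = 2y^3
  ∫ 5y dy = (5/2)y^2
  ∫ -2 dy = -2y
F(y) = (8/5)y^5 - (3/2)y^4 + 2y^3 + (5/2)y^2 - 2y + C


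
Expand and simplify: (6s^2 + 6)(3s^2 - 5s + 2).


Distribute each term of the first polynomial:
  (6s^2)(3s^2 - 5s + 2) = 18s^4 - 30s^3 + 12s^2
  (6)(3s^2 - 5s + 2) = 18s^2 - 30s + 12
Sum: 18s^4 - 30s^3 + 30s^2 - 30s + 12


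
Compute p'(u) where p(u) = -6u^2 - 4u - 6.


Apply the power rule term by term:
  d/du(-6u^2) = -12u
  d/du(-4u) = -4
  d/du(-6) = 0
p'(u) = -12u - 4


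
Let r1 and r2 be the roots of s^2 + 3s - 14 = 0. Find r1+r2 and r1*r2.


For as^2+bs+c=0: sum = -b/a, product = c/a.
a=1, b=3, c=-14
Sum = -(3)/1 = -3
Product = (-14)/1 = -14


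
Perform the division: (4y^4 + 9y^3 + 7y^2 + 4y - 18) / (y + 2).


(4y^4 + 9y^3 + 7y^2 + 4y - 18) / (y + 2)
Step 1: 4y^3 * (y + 2) = 4y^4 + 8y^3; subtract.
Step 2: y^2 * (y + 2) = y^3 + 2y^2; subtract.
Step 3: 5y * (y + 2) = 5y^2 + 10y; subtract.
Step 4: -6 * (y + 2) = -6y - 12; subtract.
Quotient: 4y^3 + y^2 + 5y - 6, Remainder: -6


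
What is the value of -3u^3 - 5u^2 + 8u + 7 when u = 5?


Using direct substitution:
  -3 * (5)^3 = -375
  -5 * (5)^2 = -125
  8 * (5)^1 = 40
  constant: 7
Sum = -375 - 125 + 40 + 7 = -453


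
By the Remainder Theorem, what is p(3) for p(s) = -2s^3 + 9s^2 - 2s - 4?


By the Remainder Theorem, the remainder equals p(3):
  -2*(3)^3 = -54
  9*(3)^2 = 81
  -2*(3)^1 = -6
  constant: -4
Sum: -54 + 81 - 6 - 4 = 17


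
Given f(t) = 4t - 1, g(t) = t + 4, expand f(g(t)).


Substitute g(t) into f:
f(g(t)) = 4*(t + 4) + (-1)
Expand and combine: 4t + 15


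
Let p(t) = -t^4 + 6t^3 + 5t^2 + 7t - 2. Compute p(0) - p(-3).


p(0) = -2
p(-3) = -221
p(0) - p(-3) = -2 + 221 = 219


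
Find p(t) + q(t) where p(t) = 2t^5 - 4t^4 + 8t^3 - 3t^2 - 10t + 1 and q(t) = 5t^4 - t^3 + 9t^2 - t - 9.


Align terms by degree and add:
  2t^5 - 4t^4 + 8t^3 - 3t^2 - 10t + 1
+ 5t^4 - t^3 + 9t^2 - t - 9
= 2t^5 + t^4 + 7t^3 + 6t^2 - 11t - 8


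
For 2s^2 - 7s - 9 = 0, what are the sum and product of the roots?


For as^2+bs+c=0: sum = -b/a, product = c/a.
a=2, b=-7, c=-9
Sum = -(-7)/2 = 7/2
Product = (-9)/2 = -9/2


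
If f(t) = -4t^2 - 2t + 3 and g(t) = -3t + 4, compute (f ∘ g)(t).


Substitute g(t) into f:
f(g(t)) = -4*(-3t + 4)^2 + (-2)*(-3t + 4) + 3
(-3t + 4)^2 = 9t^2 - 24t + 16
Expand and combine: -36t^2 + 102t - 69


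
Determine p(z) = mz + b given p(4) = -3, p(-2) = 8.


p(z) = mz + b. Using p(4)=-3, p(-2)=8:
m = (-3 - 8)/(4 + 2) = -11/6 = -11/6
b = -3 - m*(4) = -3 + 22/3 = 13/3
p(z) = -(11/6)z + (13/3)


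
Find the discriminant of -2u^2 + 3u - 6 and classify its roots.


D = b^2 - 4ac = (3)^2 - 4(-2)(-6) = 9 - 48 = -39
Since D < 0: two complex conjugate roots (no real roots)


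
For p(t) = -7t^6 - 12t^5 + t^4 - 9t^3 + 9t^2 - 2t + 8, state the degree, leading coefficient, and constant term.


Highest power of t is 6, with coefficient -7. Constant term is 8.
Degree = 6, leading coefficient = -7, constant term = 8


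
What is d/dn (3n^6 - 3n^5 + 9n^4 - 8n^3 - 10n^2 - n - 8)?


Apply the power rule term by term:
  d/dn(3n^6) = 18n^5
  d/dn(-3n^5) = -15n^4
  d/dn(9n^4) = 36n^3
  d/dn(-8n^3) = -24n^2
  d/dn(-10n^2) = -20n
  d/dn(-n) = -1
  d/dn(-8) = 0
p'(n) = 18n^5 - 15n^4 + 36n^3 - 24n^2 - 20n - 1


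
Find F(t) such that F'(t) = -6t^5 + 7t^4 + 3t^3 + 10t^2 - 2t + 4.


Reverse power rule on each term:
  ∫ -6t^5 dt = -t^6
  ∫ 7t^4 dt = (7/5)t^5
  ∫ 3t^3 dt = (3/4)t^4
  ∫ 10t^2 dt = (10/3)t^3
  ∫ -2t dt = -t^2
  ∫ 4 dt = 4t
F(t) = -t^6 + (7/5)t^5 + (3/4)t^4 + (10/3)t^3 - t^2 + 4t + C


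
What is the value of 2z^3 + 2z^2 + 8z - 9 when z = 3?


Using direct substitution:
  2 * (3)^3 = 54
  2 * (3)^2 = 18
  8 * (3)^1 = 24
  constant: -9
Sum = 54 + 18 + 24 - 9 = 87


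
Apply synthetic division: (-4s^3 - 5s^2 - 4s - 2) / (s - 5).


Synthetic division with c = 5. Coefficients: -4, -5, -4, -2
Bring down -4.
  -4 * 5 = -20; -20 - 5 = -25
  -25 * 5 = -125; -125 - 4 = -129
  -129 * 5 = -645; -645 - 2 = -647
Quotient: -4s^2 - 25s - 129, Remainder: -647


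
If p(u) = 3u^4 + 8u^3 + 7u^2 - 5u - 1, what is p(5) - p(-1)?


p(5) = 3024
p(-1) = 6
p(5) - p(-1) = 3024 - 6 = 3018


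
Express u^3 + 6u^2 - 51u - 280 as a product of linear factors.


Try integer roots (divisors of -280). u=-5: p(-5)=0.
Divide out (u + 5): quotient is u^2 + u - 56.
Factor the quadratic: (u - 7)(u + 8)
Result: (u + 5)(u - 7)(u + 8)


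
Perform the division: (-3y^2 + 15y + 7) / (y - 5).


(-3y^2 + 15y + 7) / (y - 5)
Step 1: -3y * (y - 5) = -3y^2 + 15y; subtract.
Step 2: 0 * (y - 5) = 0; subtract.
Quotient: -3y, Remainder: 7


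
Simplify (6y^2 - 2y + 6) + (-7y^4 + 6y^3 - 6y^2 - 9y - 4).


Align terms by degree and add:
  6y^2 - 2y + 6
  -7y^4 + 6y^3 - 6y^2 - 9y - 4
= -7y^4 + 6y^3 - 11y + 2


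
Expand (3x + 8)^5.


Expand (3x + 8)^5 by repeated multiplication:
  (3x + 8)^2 = 9x^2 + 48x + 64
  (3x + 8)^3 = 27x^3 + 216x^2 + 576x + 512
  (3x + 8)^4 = 81x^4 + 864x^3 + 3456x^2 + 6144x + 4096
= 243x^5 + 3240x^4 + 17280x^3 + 46080x^2 + 61440x + 32768


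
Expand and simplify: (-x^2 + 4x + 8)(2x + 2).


Distribute each term of the first polynomial:
  (-x^2)(2x + 2) = -2x^3 - 2x^2
  (4x)(2x + 2) = 8x^2 + 8x
  (8)(2x + 2) = 16x + 16
Sum: -2x^3 + 6x^2 + 24x + 16


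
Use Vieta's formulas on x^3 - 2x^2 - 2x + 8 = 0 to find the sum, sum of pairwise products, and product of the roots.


Monic cubic x^3+bx^2+cx+d=0: sum=-b, pairwise sum=c, product=-d.
b=-2, c=-2, d=8
r1+r2+r3 = 2
r1r2+r1r3+r2r3 = -2
r1r2r3 = -8


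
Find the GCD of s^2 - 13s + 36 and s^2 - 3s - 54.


Factor each:
  s^2 - 13s + 36 = (s - 9)(s - 4)
  s^2 - 3s - 54 = (s - 9)(s + 6)
Common monic factor: s - 9


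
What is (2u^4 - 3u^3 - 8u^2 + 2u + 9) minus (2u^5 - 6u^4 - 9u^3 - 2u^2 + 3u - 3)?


Distribute the minus sign:
  (2u^4 - 3u^3 - 8u^2 + 2u + 9)
- (2u^5 - 6u^4 - 9u^3 - 2u^2 + 3u - 3)
Negate second polynomial: -2u^5 + 6u^4 + 9u^3 + 2u^2 - 3u + 3
Add: -2u^5 + 8u^4 + 6u^3 - 6u^2 - u + 12


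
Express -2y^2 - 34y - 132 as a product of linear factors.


Roots satisfy r1 + r2 = -b/a = -17 and r1*r2 = c/a = 66.
So r1 = -6, r2 = -11.
-2y^2 - 34y - 132 = -2(y - r1)(y - r2) = -2(y + 6)(y + 11)


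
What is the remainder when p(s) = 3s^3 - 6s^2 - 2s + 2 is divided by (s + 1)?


By the Remainder Theorem, the remainder equals p(-1):
  3*(-1)^3 = -3
  -6*(-1)^2 = -6
  -2*(-1)^1 = 2
  constant: 2
Sum: -3 - 6 + 2 + 2 = -5


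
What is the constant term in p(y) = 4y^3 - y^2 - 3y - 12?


Read off the constant term: -12


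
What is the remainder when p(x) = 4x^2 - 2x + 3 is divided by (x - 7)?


By the Remainder Theorem, the remainder equals p(7):
  4*(7)^2 = 196
  -2*(7)^1 = -14
  constant: 3
Sum: 196 - 14 + 3 = 185


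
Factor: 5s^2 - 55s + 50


Roots satisfy r1 + r2 = -b/a = 11 and r1*r2 = c/a = 10.
So r1 = 10, r2 = 1.
5s^2 - 55s + 50 = 5(s - r1)(s - r2) = 5(s - 10)(s - 1)


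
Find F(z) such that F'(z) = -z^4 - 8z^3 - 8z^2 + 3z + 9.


Reverse power rule on each term:
  ∫ -z^4 dz = -(1/5)z^5
  ∫ -8z^3 dz = -2z^4
  ∫ -8z^2 dz = -(8/3)z^3
  ∫ 3z dz = (3/2)z^2
  ∫ 9 dz = 9z
F(z) = -(1/5)z^5 - 2z^4 - (8/3)z^3 + (3/2)z^2 + 9z + C


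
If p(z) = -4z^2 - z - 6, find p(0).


Using direct substitution:
  -4 * (0)^2 = 0
  -1 * (0)^1 = 0
  constant: -6
Sum = 0 + 0 - 6 = -6


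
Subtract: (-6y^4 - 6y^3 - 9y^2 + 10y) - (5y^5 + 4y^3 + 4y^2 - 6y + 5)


Distribute the minus sign:
  (-6y^4 - 6y^3 - 9y^2 + 10y)
- (5y^5 + 4y^3 + 4y^2 - 6y + 5)
Negate second polynomial: -5y^5 - 4y^3 - 4y^2 + 6y - 5
Add: -5y^5 - 6y^4 - 10y^3 - 13y^2 + 16y - 5


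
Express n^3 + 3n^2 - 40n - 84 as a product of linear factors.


Try integer roots (divisors of -84). n=6: p(6)=0.
Divide out (n - 6): quotient is n^2 + 9n + 14.
Factor the quadratic: (n + 2)(n + 7)
Result: (n - 6)(n + 2)(n + 7)


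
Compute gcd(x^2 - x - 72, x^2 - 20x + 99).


Factor each:
  x^2 - x - 72 = (x - 9)(x + 8)
  x^2 - 20x + 99 = (x - 9)(x - 11)
Common monic factor: x - 9


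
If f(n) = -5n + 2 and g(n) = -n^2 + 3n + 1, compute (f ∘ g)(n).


Substitute g(n) into f:
f(g(n)) = -5*(-n^2 + 3n + 1) + 2
Expand and combine: 5n^2 - 15n - 3


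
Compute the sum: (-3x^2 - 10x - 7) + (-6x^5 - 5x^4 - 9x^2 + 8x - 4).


Align terms by degree and add:
  -3x^2 - 10x - 7
  -6x^5 - 5x^4 - 9x^2 + 8x - 4
= -6x^5 - 5x^4 - 12x^2 - 2x - 11


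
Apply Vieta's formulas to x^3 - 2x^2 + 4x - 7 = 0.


Monic cubic x^3+bx^2+cx+d=0: sum=-b, pairwise sum=c, product=-d.
b=-2, c=4, d=-7
r1+r2+r3 = 2
r1r2+r1r3+r2r3 = 4
r1r2r3 = 7


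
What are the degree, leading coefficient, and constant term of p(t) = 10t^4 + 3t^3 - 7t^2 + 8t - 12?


Highest power of t is 4, with coefficient 10. Constant term is -12.
Degree = 4, leading coefficient = 10, constant term = -12


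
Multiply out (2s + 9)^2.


Expand (2s + 9)^2 by repeated multiplication:
= 4s^2 + 36s + 81


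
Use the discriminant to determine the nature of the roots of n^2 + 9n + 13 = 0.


D = b^2 - 4ac = (9)^2 - 4(1)(13) = 81 - 52 = 29
Since D > 0: two distinct irrational roots


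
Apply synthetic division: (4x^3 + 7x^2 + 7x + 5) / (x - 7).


Synthetic division with c = 7. Coefficients: 4, 7, 7, 5
Bring down 4.
  4 * 7 = 28; 28 + 7 = 35
  35 * 7 = 245; 245 + 7 = 252
  252 * 7 = 1764; 1764 + 5 = 1769
Quotient: 4x^2 + 35x + 252, Remainder: 1769
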